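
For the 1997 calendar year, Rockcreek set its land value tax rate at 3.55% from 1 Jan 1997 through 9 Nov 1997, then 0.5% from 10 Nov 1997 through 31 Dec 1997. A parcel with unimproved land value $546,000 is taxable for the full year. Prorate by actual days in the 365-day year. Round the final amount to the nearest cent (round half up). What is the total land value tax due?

$17,010.52

1 Jan – 9 Nov 1997: 313 days at 3.55% → $546,000 × 3.55% × 313/365 = $16,621.5863
10 Nov – 31 Dec 1997: 52 days at 0.5% → $546,000 × 0.5% × 52/365 = $388.9315
Total = $17,010.5178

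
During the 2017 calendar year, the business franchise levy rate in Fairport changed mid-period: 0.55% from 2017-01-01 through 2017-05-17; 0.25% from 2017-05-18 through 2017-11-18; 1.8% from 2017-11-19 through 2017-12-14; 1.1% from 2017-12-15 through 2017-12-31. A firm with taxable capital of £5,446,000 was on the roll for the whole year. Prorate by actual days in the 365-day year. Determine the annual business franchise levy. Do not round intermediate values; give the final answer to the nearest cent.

2017-01-01 to 2017-05-17: 137 days at 0.55% → £5,446,000 × 0.55% × 137/365 = £11,242.6329
2017-05-18 to 2017-11-18: 185 days at 0.25% → £5,446,000 × 0.25% × 185/365 = £6,900.7534
2017-11-19 to 2017-12-14: 26 days at 1.8% → £5,446,000 × 1.8% × 26/365 = £6,982.8164
2017-12-15 to 2017-12-31: 17 days at 1.1% → £5,446,000 × 1.1% × 17/365 = £2,790.1425
Total = £27,916.3452

£27,916.35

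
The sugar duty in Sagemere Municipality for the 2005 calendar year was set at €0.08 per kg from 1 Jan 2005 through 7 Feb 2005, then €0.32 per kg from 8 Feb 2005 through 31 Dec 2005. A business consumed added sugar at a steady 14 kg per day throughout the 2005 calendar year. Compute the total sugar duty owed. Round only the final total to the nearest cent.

1 Jan – 7 Feb 2005: 38 days × 14 kg/day = 532 kg at €0.08/kg → €42.56
8 Feb – 31 Dec 2005: 327 days × 14 kg/day = 4,578 kg at €0.32/kg → €1,464.96

€1,507.52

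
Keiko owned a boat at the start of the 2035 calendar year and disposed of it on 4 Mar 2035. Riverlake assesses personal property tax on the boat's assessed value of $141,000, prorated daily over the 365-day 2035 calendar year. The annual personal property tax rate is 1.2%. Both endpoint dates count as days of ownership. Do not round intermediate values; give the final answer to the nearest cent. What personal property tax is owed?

Days held (1 Jan – 4 Mar 2035): 63 out of 365
Tax = $141,000 × 1.2% × 63/365 = $292.0438

$292.04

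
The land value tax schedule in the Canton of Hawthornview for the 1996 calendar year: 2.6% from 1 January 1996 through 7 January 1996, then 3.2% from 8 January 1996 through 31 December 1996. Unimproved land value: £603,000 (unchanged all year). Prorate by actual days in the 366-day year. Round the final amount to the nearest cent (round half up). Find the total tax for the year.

1 January – 7 January 1996: 7 days at 2.6% → £603,000 × 2.6% × 7/366 = £299.8525
8 January – 31 December 1996: 359 days at 3.2% → £603,000 × 3.2% × 359/366 = £18,926.9508
Total = £19,226.8033

£19,226.80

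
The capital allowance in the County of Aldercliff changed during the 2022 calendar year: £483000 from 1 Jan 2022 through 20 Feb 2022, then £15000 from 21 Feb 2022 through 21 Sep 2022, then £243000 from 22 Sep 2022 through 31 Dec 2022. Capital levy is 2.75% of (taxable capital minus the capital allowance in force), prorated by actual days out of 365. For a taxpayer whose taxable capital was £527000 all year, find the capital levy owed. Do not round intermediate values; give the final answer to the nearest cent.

£10546.74

1 Jan – 20 Feb 2022: 51 days, exemption £483000 → (£527000 − £483000) × 2.75% × 51/365 = £169.0685
21 Feb – 21 Sep 2022: 213 days, exemption £15000 → (£527000 − £15000) × 2.75% × 213/365 = £8216.5479
22 Sep – 31 Dec 2022: 101 days, exemption £243000 → (£527000 − £243000) × 2.75% × 101/365 = £2161.1233
Total = £10546.7397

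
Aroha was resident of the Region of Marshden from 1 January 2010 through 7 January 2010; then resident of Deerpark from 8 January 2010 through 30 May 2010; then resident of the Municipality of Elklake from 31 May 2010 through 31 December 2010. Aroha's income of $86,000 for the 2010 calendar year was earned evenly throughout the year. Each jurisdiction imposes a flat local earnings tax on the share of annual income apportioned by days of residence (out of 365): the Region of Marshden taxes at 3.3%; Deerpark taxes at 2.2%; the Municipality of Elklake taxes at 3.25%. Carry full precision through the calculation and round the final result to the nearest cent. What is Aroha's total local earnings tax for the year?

$2,442.05

The Region of Marshden, 1 January – 7 January 2010: 7 days → $86,000 × 3.3% × 7/365 = $54.4274
Deerpark, 8 January – 30 May 2010: 143 days → $86,000 × 2.2% × 143/365 = $741.2493
The Municipality of Elklake, 31 May – 31 December 2010: 215 days → $86,000 × 3.25% × 215/365 = $1,646.3699
Total = $2,442.0466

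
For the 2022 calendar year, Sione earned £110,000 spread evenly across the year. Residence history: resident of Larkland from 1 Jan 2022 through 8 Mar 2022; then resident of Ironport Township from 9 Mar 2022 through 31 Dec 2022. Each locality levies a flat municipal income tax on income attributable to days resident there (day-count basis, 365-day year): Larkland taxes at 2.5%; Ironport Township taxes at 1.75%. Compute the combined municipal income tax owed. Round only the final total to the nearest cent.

Larkland, 1 Jan – 8 Mar 2022: 67 days → £110,000 × 2.5% × 67/365 = £504.7945
Ironport Township, 9 Mar – 31 Dec 2022: 298 days → £110,000 × 1.75% × 298/365 = £1,571.6438
Total = £2,076.4384

£2,076.44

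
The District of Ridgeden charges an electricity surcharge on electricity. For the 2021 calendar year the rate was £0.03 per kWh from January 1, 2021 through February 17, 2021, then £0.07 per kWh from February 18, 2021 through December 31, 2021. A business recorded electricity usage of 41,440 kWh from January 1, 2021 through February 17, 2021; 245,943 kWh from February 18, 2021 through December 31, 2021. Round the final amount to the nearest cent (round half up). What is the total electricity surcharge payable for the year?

January 1 – February 17, 2021: 41,440 kWh at £0.03/kWh → £1243.20
February 18 – December 31, 2021: 245,943 kWh at £0.07/kWh → £17216.01

£18459.21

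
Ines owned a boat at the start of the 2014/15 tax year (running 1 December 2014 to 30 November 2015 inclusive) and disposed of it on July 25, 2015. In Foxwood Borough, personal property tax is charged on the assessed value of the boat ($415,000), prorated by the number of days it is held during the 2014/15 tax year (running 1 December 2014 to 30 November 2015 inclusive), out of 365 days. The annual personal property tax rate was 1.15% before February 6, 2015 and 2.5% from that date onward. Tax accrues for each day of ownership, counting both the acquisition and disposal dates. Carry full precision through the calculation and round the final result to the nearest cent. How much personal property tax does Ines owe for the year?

$5,708.24

December 1, 2014 – February 5, 2015: 67 days at 1.15% → $415,000 × 1.15% × 67/365 = $876.0479
February 6 – July 25, 2015: 170 days at 2.5% → $415,000 × 2.5% × 170/365 = $4,832.1918
Total = $5,708.2397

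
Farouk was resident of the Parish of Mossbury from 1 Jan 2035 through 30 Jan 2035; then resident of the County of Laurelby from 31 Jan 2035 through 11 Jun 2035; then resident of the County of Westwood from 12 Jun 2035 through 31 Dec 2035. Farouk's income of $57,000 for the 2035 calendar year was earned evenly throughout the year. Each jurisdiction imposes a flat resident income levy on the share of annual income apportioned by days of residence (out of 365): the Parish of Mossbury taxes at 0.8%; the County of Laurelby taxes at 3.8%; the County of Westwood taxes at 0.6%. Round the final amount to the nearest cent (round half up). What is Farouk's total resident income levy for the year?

The Parish of Mossbury, 1 Jan – 30 Jan 2035: 30 days → $57,000 × 0.8% × 30/365 = $37.4795
The County of Laurelby, 31 Jan – 11 Jun 2035: 132 days → $57,000 × 3.8% × 132/365 = $783.3205
The County of Westwood, 12 Jun – 31 Dec 2035: 203 days → $57,000 × 0.6% × 203/365 = $190.2082
Total = $1,011.0082

$1,011.01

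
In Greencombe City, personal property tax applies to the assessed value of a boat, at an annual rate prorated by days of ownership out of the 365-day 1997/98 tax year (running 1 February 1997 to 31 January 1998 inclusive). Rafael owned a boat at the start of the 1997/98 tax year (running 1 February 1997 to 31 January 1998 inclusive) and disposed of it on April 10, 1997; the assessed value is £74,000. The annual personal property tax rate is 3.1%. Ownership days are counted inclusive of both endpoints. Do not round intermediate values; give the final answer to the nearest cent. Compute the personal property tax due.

£433.66

Days held (February 1 – April 10, 1997): 69 out of 365
Tax = £74,000 × 3.1% × 69/365 = £433.6603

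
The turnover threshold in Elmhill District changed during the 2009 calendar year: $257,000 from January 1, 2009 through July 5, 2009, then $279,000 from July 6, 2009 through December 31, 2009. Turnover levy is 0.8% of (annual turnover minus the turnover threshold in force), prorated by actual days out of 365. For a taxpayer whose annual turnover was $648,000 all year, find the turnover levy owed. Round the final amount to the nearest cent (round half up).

January 1 – July 5, 2009: 186 days, exemption $257,000 → ($648,000 − $257,000) × 0.8% × 186/365 = $1,593.9945
July 6 – December 31, 2009: 179 days, exemption $279,000 → ($648,000 − $279,000) × 0.8% × 179/365 = $1,447.6932
Total = $3,041.6877

$3,041.69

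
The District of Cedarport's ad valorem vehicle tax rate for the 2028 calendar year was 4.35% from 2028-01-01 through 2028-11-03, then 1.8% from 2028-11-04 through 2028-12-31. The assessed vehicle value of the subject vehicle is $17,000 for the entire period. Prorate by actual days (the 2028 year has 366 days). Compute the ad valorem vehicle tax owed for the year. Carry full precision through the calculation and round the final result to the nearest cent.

$670.80

2028-01-01 to 2028-11-03: 308 days at 4.35% → $17,000 × 4.35% × 308/366 = $622.3115
2028-11-04 to 2028-12-31: 58 days at 1.8% → $17,000 × 1.8% × 58/366 = $48.4918
Total = $670.8033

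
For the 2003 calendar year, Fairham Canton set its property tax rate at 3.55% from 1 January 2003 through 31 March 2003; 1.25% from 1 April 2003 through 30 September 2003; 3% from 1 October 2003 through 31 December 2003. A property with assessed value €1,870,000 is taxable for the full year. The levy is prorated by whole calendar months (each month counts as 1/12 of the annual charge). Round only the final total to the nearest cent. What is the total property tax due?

1 January – 31 March 2003: 3 months at 3.55% → €1,870,000 × 3.55% × 3/12 = €16,596.2500
1 April – 30 September 2003: 6 months at 1.25% → €1,870,000 × 1.25% × 6/12 = €11,687.5000
1 October – 31 December 2003: 3 months at 3% → €1,870,000 × 3% × 3/12 = €14,025.0000
Total = €42,308.7500

€42,308.75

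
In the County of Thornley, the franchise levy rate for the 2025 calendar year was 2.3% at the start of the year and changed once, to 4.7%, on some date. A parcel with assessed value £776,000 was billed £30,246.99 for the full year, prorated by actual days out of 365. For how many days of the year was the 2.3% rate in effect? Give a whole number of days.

Let d = days at the first rate; then 365 − d days at the second rate.
£776,000 × [2.3%·d + 4.7%·(365−d)] / 365 = £30,246.99
Solving gives d = 122, so the new rate took effect on 3 May 2025.

122 days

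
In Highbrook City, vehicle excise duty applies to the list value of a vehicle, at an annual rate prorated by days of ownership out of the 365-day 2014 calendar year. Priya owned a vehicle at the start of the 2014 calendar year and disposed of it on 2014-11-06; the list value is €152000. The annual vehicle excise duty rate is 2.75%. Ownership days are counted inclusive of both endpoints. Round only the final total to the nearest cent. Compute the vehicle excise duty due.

€3550.14

Days held (2014-01-01 to 2014-11-06): 310 out of 365
Tax = €152000 × 2.75% × 310/365 = €3550.1370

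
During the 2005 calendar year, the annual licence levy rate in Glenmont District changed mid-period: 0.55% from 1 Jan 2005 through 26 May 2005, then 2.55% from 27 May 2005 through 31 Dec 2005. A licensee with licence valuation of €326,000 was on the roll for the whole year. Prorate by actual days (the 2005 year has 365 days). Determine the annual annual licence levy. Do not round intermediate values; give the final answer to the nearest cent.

1 Jan – 26 May 2005: 146 days at 0.55% → €326,000 × 0.55% × 146/365 = €717.2000
27 May – 31 Dec 2005: 219 days at 2.55% → €326,000 × 2.55% × 219/365 = €4,987.8000
Total = €5,705.0000

€5,705.00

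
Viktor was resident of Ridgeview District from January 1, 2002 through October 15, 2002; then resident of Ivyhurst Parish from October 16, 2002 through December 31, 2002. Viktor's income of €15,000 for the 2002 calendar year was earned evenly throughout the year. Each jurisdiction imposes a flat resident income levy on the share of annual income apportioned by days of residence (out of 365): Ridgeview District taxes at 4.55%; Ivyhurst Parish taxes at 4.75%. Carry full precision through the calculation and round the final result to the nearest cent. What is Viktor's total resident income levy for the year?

€688.83

Ridgeview District, January 1 – October 15, 2002: 288 days → €15,000 × 4.55% × 288/365 = €538.5205
Ivyhurst Parish, October 16 – December 31, 2002: 77 days → €15,000 × 4.75% × 77/365 = €150.3082
Total = €688.8288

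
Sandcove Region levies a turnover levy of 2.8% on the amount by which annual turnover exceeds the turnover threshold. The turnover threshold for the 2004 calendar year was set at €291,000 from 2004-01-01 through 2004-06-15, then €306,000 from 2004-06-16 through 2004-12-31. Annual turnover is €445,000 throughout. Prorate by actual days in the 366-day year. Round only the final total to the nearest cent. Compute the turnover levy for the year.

2004-01-01 to 2004-06-15: 167 days, exemption €291,000 → (€445,000 − €291,000) × 2.8% × 167/366 = €1,967.4973
2004-06-16 to 2004-12-31: 199 days, exemption €306,000 → (€445,000 − €306,000) × 2.8% × 199/366 = €2,116.1421
Total = €4,083.6393

€4,083.64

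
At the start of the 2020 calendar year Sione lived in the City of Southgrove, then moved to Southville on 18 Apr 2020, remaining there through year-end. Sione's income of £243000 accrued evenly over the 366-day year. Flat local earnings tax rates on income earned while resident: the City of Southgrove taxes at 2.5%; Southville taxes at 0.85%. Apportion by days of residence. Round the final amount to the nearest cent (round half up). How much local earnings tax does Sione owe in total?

The City of Southgrove, 1 Jan – 17 Apr 2020: 108 days → £243000 × 2.5% × 108/366 = £1792.6230
Southville, 18 Apr – 31 Dec 2020: 258 days → £243000 × 0.85% × 258/366 = £1456.0082
Total = £3248.6311

£3248.63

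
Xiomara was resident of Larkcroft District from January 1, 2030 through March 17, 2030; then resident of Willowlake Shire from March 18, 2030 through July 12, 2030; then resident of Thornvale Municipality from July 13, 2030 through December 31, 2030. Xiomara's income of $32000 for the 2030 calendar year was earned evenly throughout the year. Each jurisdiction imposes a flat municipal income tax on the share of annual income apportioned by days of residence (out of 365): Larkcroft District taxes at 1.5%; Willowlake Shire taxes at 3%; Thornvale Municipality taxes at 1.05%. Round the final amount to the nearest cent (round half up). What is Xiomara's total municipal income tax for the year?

$566.01

Larkcroft District, January 1 – March 17, 2030: 76 days → $32000 × 1.5% × 76/365 = $99.9452
Willowlake Shire, March 18 – July 12, 2030: 117 days → $32000 × 3% × 117/365 = $307.7260
Thornvale Municipality, July 13 – December 31, 2030: 172 days → $32000 × 1.05% × 172/365 = $158.3342
Total = $566.0055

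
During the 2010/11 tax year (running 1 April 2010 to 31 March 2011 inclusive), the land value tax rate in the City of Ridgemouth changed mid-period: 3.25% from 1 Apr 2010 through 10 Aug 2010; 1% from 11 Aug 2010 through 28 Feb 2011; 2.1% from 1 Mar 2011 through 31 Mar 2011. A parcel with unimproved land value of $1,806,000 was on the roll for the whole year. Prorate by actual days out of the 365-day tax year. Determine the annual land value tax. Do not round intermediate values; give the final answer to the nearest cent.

1 Apr – 10 Aug 2010: 132 days at 3.25% → $1,806,000 × 3.25% × 132/365 = $21,226.6849
11 Aug 2010 – 28 Feb 2011: 202 days at 1% → $1,806,000 × 1% × 202/365 = $9,994.8493
1 Mar – 31 Mar 2011: 31 days at 2.1% → $1,806,000 × 2.1% × 31/365 = $3,221.1123
Total = $34,442.6466

$34,442.65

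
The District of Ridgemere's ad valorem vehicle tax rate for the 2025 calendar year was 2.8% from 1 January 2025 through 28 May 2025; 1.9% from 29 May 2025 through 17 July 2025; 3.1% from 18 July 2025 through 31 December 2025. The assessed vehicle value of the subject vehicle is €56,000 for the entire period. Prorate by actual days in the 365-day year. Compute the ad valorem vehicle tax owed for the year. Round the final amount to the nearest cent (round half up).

1 January – 28 May 2025: 148 days at 2.8% → €56,000 × 2.8% × 148/365 = €635.7918
29 May – 17 July 2025: 50 days at 1.9% → €56,000 × 1.9% × 50/365 = €145.7534
18 July – 31 December 2025: 167 days at 3.1% → €56,000 × 3.1% × 167/365 = €794.2795
Total = €1,575.8247

€1,575.82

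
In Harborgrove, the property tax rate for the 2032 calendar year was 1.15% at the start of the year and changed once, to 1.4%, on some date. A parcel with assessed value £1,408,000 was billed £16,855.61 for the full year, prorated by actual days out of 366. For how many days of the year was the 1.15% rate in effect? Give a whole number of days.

297 days

Let d = days at the first rate; then 366 − d days at the second rate.
£1,408,000 × [1.15%·d + 1.4%·(366−d)] / 366 = £16,855.61
Solving gives d = 297, so the new rate took effect on 24 Oct 2032.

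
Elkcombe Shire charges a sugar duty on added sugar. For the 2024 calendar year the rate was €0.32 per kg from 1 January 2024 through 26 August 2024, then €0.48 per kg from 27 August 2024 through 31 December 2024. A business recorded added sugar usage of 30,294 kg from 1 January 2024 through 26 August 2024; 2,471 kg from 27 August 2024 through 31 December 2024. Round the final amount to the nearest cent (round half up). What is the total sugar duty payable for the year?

€10,880.16

1 January – 26 August 2024: 30,294 kg at €0.32/kg → €9,694.08
27 August – 31 December 2024: 2,471 kg at €0.48/kg → €1,186.08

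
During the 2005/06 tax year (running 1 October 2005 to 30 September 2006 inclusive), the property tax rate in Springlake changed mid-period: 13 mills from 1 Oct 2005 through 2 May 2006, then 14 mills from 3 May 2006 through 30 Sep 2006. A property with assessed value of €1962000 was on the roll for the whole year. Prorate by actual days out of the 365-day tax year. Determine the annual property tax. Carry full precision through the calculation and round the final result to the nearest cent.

€26317.68

1 Oct 2005 – 2 May 2006: 214 days at 13 mills → €1962000 × 1.3% × 214/365 = €14954.2027
3 May – 30 Sep 2006: 151 days at 14 mills → €1962000 × 1.4% × 151/365 = €11363.4740
Total = €26317.6767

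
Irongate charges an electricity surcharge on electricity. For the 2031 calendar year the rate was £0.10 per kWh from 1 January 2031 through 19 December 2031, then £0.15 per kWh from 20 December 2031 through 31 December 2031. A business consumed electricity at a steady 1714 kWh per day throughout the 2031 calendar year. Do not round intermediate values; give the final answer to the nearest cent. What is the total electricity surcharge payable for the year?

£63,589.40

1 January – 19 December 2031: 353 days × 1714 kWh/day = 605,042 kWh at £0.10/kWh → £60,504.20
20 December – 31 December 2031: 12 days × 1714 kWh/day = 20,568 kWh at £0.15/kWh → £3,085.20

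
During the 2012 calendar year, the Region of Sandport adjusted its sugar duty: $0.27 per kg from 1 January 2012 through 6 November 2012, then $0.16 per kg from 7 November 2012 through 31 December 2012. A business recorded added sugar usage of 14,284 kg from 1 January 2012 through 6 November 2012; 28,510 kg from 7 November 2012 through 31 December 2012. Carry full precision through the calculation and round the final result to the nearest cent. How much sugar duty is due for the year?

1 January – 6 November 2012: 14,284 kg at $0.27/kg → $3,856.68
7 November – 31 December 2012: 28,510 kg at $0.16/kg → $4,561.60

$8,418.28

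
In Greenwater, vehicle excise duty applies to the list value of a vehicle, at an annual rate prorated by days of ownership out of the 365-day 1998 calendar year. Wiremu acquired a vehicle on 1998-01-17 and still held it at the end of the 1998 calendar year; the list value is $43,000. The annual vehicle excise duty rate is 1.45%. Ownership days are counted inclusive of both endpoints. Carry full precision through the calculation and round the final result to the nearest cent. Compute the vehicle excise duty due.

Days held (1998-01-17 to 1998-12-31): 349 out of 365
Tax = $43,000 × 1.45% × 349/365 = $596.1685

$596.17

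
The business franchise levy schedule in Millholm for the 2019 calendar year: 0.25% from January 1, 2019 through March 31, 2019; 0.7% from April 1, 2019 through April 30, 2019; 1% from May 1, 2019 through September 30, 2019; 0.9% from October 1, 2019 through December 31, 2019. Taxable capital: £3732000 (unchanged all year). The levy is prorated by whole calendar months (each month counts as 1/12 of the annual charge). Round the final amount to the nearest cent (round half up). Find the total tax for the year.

January 1 – March 31, 2019: 3 months at 0.25% → £3732000 × 0.25% × 3/12 = £2332.5000
April 1 – April 30, 2019: 1 month at 0.7% → £3732000 × 0.7% × 1/12 = £2177.0000
May 1 – September 30, 2019: 5 months at 1% → £3732000 × 1% × 5/12 = £15550.0000
October 1 – December 31, 2019: 3 months at 0.9% → £3732000 × 0.9% × 3/12 = £8397.0000
Total = £28456.5000

£28456.50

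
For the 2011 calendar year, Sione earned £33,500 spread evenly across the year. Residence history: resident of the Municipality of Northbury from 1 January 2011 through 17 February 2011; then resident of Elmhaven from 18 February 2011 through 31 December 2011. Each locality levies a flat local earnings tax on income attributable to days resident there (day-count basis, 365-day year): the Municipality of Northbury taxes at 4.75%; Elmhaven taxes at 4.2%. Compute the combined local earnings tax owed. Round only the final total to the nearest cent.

The Municipality of Northbury, 1 January – 17 February 2011: 48 days → £33,500 × 4.75% × 48/365 = £209.2603
Elmhaven, 18 February – 31 December 2011: 317 days → £33,500 × 4.2% × 317/365 = £1,221.9699
Total = £1,431.2301

£1,431.23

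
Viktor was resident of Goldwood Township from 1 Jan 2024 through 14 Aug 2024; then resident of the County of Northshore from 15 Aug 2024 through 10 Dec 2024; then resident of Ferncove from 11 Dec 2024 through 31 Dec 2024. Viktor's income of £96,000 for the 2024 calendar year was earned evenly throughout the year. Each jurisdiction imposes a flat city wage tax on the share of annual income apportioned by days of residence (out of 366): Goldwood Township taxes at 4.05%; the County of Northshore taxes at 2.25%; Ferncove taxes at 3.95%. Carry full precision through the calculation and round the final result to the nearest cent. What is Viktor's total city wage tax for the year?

£3,325.38

Goldwood Township, 1 Jan – 14 Aug 2024: 227 days → £96,000 × 4.05% × 227/366 = £2,411.4098
The County of Northshore, 15 Aug – 10 Dec 2024: 118 days → £96,000 × 2.25% × 118/366 = £696.3934
Ferncove, 11 Dec – 31 Dec 2024: 21 days → £96,000 × 3.95% × 21/366 = £217.5738
Total = £3,325.3770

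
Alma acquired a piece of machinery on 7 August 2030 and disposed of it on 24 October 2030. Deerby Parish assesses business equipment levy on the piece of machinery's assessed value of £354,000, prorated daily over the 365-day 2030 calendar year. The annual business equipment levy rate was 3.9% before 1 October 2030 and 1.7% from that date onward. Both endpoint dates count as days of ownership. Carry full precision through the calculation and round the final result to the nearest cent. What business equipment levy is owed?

£2,476.06

7 August – 30 September 2030: 55 days at 3.9% → £354,000 × 3.9% × 55/365 = £2,080.3562
1 October – 24 October 2030: 24 days at 1.7% → £354,000 × 1.7% × 24/365 = £395.7041
Total = £2,476.0603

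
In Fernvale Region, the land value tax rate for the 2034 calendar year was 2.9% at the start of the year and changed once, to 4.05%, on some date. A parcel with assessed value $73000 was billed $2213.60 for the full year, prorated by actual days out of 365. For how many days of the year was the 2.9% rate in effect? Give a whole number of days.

323 days

Let d = days at the first rate; then 365 − d days at the second rate.
$73000 × [2.9%·d + 4.05%·(365−d)] / 365 = $2213.60
Solving gives d = 323, so the new rate took effect on November 20, 2034.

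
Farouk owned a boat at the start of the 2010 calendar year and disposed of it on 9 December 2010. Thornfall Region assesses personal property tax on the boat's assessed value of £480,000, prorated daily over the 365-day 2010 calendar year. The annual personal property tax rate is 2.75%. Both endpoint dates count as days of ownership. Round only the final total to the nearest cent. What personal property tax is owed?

Days held (1 January – 9 December 2010): 343 out of 365
Tax = £480,000 × 2.75% × 343/365 = £12,404.3836

£12,404.38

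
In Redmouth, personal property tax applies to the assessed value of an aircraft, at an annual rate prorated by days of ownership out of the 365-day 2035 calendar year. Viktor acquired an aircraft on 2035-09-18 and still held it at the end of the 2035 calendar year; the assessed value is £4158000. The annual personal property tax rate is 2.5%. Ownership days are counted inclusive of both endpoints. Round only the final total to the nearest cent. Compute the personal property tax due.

Days held (2035-09-18 to 2035-12-31): 105 out of 365
Tax = £4158000 × 2.5% × 105/365 = £29903.4247

£29903.42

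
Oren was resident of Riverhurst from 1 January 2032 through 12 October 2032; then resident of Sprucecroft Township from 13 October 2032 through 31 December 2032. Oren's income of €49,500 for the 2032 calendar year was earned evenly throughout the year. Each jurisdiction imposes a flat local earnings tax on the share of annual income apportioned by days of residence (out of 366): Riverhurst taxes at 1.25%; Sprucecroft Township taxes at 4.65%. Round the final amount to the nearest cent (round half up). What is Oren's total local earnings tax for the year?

Riverhurst, 1 January – 12 October 2032: 286 days → €49,500 × 1.25% × 286/366 = €483.5041
Sprucecroft Township, 13 October – 31 December 2032: 80 days → €49,500 × 4.65% × 80/366 = €503.1148
Total = €986.6189

€986.62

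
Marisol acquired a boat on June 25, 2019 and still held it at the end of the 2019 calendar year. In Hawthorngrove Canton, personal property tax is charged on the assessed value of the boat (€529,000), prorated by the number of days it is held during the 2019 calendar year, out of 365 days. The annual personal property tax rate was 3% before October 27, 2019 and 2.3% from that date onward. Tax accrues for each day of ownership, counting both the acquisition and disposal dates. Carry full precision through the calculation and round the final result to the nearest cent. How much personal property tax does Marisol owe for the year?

June 25 – October 26, 2019: 124 days at 3% → €529,000 × 3% × 124/365 = €5,391.4521
October 27 – December 31, 2019: 66 days at 2.3% → €529,000 × 2.3% × 66/365 = €2,200.0603
Total = €7,591.5123

€7,591.51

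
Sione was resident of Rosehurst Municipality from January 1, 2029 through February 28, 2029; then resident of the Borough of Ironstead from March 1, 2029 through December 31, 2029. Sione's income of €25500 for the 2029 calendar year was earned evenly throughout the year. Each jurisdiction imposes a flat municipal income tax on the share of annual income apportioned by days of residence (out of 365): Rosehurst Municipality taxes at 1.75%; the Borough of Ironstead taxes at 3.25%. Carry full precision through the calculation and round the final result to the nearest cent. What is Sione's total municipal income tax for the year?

Rosehurst Municipality, January 1 – February 28, 2029: 59 days → €25500 × 1.75% × 59/365 = €72.1336
The Borough of Ironstead, March 1 – December 31, 2029: 306 days → €25500 × 3.25% × 306/365 = €694.7877
Total = €766.9212

€766.92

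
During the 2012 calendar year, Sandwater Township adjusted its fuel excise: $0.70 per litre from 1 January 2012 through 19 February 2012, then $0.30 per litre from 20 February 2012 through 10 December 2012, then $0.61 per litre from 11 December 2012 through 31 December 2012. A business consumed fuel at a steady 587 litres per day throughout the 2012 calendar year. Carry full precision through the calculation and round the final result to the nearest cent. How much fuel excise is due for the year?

1 January – 19 February 2012: 50 days × 587 litres/day = 29,350 litres at $0.70/litre → $20,545.00
20 February – 10 December 2012: 295 days × 587 litres/day = 173,165 litres at $0.30/litre → $51,949.50
11 December – 31 December 2012: 21 days × 587 litres/day = 12,327 litres at $0.61/litre → $7,519.47

$80,013.97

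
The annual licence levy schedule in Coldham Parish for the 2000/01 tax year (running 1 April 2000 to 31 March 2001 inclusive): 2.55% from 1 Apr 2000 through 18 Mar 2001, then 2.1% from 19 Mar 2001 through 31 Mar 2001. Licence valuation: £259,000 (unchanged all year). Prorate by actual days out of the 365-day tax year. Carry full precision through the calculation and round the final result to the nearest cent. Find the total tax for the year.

£6,562.99

1 Apr 2000 – 18 Mar 2001: 352 days at 2.55% → £259,000 × 2.55% × 352/365 = £6,369.2712
19 Mar – 31 Mar 2001: 13 days at 2.1% → £259,000 × 2.1% × 13/365 = £193.7178
Total = £6,562.9890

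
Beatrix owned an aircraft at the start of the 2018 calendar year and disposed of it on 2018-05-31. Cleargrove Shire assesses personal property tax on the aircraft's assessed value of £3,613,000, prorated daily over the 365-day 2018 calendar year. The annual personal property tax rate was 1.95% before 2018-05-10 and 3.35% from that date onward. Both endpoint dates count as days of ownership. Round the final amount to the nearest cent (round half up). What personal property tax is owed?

£32,195.29

2018-01-01 to 2018-05-09: 129 days at 1.95% → £3,613,000 × 1.95% × 129/365 = £24,900.0041
2018-05-10 to 2018-05-31: 22 days at 3.35% → £3,613,000 × 3.35% × 22/365 = £7,295.2904
Total = £32,195.2945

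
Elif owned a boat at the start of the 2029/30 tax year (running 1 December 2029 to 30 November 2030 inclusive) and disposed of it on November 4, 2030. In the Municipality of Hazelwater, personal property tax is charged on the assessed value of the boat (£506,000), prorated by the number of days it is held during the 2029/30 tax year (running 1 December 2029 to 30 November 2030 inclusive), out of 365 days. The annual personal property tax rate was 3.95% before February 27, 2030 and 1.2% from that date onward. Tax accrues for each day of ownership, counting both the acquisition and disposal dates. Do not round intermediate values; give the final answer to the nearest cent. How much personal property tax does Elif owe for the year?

December 1, 2029 – February 26, 2030: 88 days at 3.95% → £506,000 × 3.95% × 88/365 = £4,818.7836
February 27 – November 4, 2030: 251 days at 1.2% → £506,000 × 1.2% × 251/365 = £4,175.5397
Total = £8,994.3233

£8,994.32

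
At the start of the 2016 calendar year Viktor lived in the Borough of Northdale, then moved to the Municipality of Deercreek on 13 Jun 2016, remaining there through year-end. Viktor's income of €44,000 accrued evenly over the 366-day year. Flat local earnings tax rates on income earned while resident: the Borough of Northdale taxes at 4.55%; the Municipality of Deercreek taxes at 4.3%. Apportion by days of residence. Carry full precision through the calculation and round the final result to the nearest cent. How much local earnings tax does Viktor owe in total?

€1,941.29

The Borough of Northdale, 1 Jan – 12 Jun 2016: 164 days → €44,000 × 4.55% × 164/366 = €897.0710
The Municipality of Deercreek, 13 Jun – 31 Dec 2016: 202 days → €44,000 × 4.3% × 202/366 = €1,044.2186
Total = €1,941.2896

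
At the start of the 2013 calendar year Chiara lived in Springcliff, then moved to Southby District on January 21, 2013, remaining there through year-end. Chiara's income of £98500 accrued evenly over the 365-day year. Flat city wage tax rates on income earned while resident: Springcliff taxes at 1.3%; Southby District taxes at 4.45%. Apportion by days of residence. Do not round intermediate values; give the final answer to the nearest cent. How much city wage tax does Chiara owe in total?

£4213.24

Springcliff, January 1 – January 20, 2013: 20 days → £98500 × 1.3% × 20/365 = £70.1644
Southby District, January 21 – December 31, 2013: 345 days → £98500 × 4.45% × 345/365 = £4143.0719
Total = £4213.2363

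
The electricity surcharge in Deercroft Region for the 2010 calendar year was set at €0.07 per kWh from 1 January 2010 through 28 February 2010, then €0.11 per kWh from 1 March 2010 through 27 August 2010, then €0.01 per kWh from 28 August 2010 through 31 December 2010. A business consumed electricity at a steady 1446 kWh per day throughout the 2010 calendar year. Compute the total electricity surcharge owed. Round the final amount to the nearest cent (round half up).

1 January – 28 February 2010: 59 days × 1446 kWh/day = 85,314 kWh at €0.07/kWh → €5971.98
1 March – 27 August 2010: 180 days × 1446 kWh/day = 260,280 kWh at €0.11/kWh → €28630.80
28 August – 31 December 2010: 126 days × 1446 kWh/day = 182,196 kWh at €0.01/kWh → €1821.96

€36424.74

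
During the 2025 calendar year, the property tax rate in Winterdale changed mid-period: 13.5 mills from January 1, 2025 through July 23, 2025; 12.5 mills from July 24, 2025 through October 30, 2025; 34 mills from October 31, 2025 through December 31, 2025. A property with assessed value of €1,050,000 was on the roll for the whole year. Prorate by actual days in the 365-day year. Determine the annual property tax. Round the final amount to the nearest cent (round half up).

€17,546.51

January 1 – July 23, 2025: 204 days at 13.5 mills → €1,050,000 × 1.35% × 204/365 = €7,922.4658
July 24 – October 30, 2025: 99 days at 12.5 mills → €1,050,000 × 1.25% × 99/365 = €3,559.9315
October 31 – December 31, 2025: 62 days at 34 mills → €1,050,000 × 3.4% × 62/365 = €6,064.1096
Total = €17,546.5068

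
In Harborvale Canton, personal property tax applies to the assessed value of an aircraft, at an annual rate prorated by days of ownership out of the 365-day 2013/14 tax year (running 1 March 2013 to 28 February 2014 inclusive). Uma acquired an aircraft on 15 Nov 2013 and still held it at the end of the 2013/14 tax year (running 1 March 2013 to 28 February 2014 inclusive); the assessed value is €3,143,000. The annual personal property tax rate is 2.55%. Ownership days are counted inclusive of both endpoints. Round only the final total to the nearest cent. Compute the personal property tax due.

€23,275.42

Days held (15 Nov 2013 – 28 Feb 2014): 106 out of 365
Tax = €3,143,000 × 2.55% × 106/365 = €23,275.4219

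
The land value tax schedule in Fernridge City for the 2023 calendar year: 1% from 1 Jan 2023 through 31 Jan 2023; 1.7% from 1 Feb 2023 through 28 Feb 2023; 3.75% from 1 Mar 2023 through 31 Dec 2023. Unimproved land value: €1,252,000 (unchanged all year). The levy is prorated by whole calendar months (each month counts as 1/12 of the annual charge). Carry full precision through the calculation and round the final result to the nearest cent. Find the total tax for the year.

€41,942.00

1 Jan – 31 Jan 2023: 1 month at 1% → €1,252,000 × 1% × 1/12 = €1,043.3333
1 Feb – 28 Feb 2023: 1 month at 1.7% → €1,252,000 × 1.7% × 1/12 = €1,773.6667
1 Mar – 31 Dec 2023: 10 months at 3.75% → €1,252,000 × 3.75% × 10/12 = €39,125.0000
Total = €41,942.0000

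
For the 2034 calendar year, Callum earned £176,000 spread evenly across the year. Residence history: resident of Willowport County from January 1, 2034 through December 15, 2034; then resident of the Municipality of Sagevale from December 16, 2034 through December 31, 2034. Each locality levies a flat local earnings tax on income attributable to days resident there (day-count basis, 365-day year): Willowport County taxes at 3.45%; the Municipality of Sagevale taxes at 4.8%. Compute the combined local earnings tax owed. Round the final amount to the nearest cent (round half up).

£6,176.15

Willowport County, January 1 – December 15, 2034: 349 days → £176,000 × 3.45% × 349/365 = £5,805.8301
The Municipality of Sagevale, December 16 – December 31, 2034: 16 days → £176,000 × 4.8% × 16/365 = £370.3233
Total = £6,176.1534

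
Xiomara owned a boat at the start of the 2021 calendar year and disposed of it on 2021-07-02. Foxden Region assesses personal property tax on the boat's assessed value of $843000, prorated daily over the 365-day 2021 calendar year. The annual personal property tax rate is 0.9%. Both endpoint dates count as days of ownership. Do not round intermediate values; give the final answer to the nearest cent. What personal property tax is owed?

Days held (2021-01-01 to 2021-07-02): 183 out of 365
Tax = $843000 × 0.9% × 183/365 = $3803.8932

$3803.89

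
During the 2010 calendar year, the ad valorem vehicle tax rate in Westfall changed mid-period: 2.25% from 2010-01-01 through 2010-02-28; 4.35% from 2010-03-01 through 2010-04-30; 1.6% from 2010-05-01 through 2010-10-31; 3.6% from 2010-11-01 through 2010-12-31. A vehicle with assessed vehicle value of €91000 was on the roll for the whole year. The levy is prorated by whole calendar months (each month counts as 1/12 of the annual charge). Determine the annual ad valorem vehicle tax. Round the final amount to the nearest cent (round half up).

2010-01-01 to 2010-02-28: 2 months at 2.25% → €91000 × 2.25% × 2/12 = €341.2500
2010-03-01 to 2010-04-30: 2 months at 4.35% → €91000 × 4.35% × 2/12 = €659.7500
2010-05-01 to 2010-10-31: 6 months at 1.6% → €91000 × 1.6% × 6/12 = €728.0000
2010-11-01 to 2010-12-31: 2 months at 3.6% → €91000 × 3.6% × 2/12 = €546.0000
Total = €2275.0000

€2275.00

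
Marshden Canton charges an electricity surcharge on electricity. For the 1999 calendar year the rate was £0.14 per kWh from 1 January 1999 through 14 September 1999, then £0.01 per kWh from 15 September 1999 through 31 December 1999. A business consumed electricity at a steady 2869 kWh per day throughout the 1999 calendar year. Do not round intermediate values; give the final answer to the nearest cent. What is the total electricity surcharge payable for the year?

1 January – 14 September 1999: 257 days × 2869 kWh/day = 737,333 kWh at £0.14/kWh → £103226.62
15 September – 31 December 1999: 108 days × 2869 kWh/day = 309,852 kWh at £0.01/kWh → £3098.52

£106325.14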